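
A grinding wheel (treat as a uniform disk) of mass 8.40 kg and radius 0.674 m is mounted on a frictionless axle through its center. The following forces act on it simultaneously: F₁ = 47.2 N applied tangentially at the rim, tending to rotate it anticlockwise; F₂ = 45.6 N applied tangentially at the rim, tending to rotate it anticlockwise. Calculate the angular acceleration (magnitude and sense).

I = ½MR² = (1/2)(8.40)(0.674)² = 1.908 kg·m².
Taking anticlockwise as positive: τ₁ = +(47.2)(0.674) = +31.81 N·m; τ₂ = +(45.6)(0.674) = +30.73 N·m.
Net torque τ = 62.55 N·m.
α = τ/I = 62.55/1.908 = 32.78 rad/s².

α ≈ 32.8 rad/s², anticlockwise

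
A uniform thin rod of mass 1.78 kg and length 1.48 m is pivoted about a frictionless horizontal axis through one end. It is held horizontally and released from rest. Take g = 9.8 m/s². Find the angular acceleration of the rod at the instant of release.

About the pivot, I = (1/3)ML² = (1/3)(1.78)(1.48)² = 1.300 kg·m².
The weight acts at the center, a distance L/2 = 0.7400 m from the pivot; τ = Mg(L/2) = 12.91 N·m.
α = τ/I = 12.91/1.300 = 9.932 rad/s².
(Equivalently α = (3g/(2L)) = 9.932 rad/s².)

α ≈ 9.93 rad/s²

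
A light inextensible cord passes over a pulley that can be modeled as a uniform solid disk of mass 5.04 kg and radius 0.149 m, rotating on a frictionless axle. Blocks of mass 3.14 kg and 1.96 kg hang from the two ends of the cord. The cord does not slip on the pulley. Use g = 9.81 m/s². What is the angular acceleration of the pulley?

α ≈ 10.2 rad/s²

I = ½MR² = (1/2)(5.04)(0.149)² = 0.05595 kg·m².
Heavier block: m₁g − T₁ = m₁a. Lighter block: T₂ − m₂g = m₂a.
Pulley: (T₁ − T₂)R = Iα = I(a/R), so T₁ − T₂ = (I/R²)a = (1/2)M_p a = 2.520·a.
Adding the three: (m₁ − m₂)g = (m₁ + m₂ + 2.520)a, so a = (3.14 − 1.96)(9.81)/(3.14 + 1.96 + 2.520) = 1.519 m/s².
α = a/R = 1.519/0.149 = 10.20 rad/s².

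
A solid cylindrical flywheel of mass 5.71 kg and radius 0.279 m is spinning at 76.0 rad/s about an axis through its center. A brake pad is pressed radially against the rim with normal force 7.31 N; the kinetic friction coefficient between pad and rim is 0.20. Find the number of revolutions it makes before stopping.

I = ½MR² = (1/2)(5.71)(0.279)² = 0.2222 kg·m².
Friction force f = μN = (0.20)(7.31) = 1.462 N at the rim; torque magnitude τ = fR = 0.4079 N·m, opposing ω.
|α| = τ/I = 0.4079/0.2222 = 1.835 rad/s² (deceleration).
ω² = ω₀² − 2|α|θ with ω = 0 ⇒ θ = ω₀²/(2|α|) = 1573 rad = 250.4 rev.

≈ 250 revolutions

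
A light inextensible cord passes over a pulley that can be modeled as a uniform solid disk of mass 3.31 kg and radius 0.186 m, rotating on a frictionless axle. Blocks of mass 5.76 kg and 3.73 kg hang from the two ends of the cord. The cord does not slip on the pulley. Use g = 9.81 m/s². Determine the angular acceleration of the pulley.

α ≈ 9.61 rad/s²

I = ½MR² = (1/2)(3.31)(0.186)² = 0.05726 kg·m².
Heavier block: m₁g − T₁ = m₁a. Lighter block: T₂ − m₂g = m₂a.
Pulley: (T₁ − T₂)R = Iα = I(a/R), so T₁ − T₂ = (I/R²)a = (1/2)M_p a = 1.655·a.
Adding the three: (m₁ − m₂)g = (m₁ + m₂ + 1.655)a, so a = (5.76 − 3.73)(9.81)/(5.76 + 3.73 + 1.655) = 1.787 m/s².
α = a/R = 1.787/0.186 = 9.607 rad/s².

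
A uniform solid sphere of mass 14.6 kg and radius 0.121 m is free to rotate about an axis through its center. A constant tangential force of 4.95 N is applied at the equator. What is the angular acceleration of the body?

α ≈ 7.00 rad/s²

I = (2/5)MR² = (2/5)(14.6)(0.121)² = 0.08550 kg·m².
τ = F R = (4.95)(0.121) = 0.5989 N·m.
Newton's second law for rotation, τ = Iα, gives α = τ/I = 0.5989/0.08550 = 7.005 rad/s².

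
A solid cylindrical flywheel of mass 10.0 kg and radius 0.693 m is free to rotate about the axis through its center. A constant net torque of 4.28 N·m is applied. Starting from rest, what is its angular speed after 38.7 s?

I = ½MR² = (1/2)(10.0)(0.693)² = 2.401 kg·m².
α = τ/I = 4.28/2.401 = 1.782 rad/s².
ω = ω₀ + αt = 0 + (1.782)(38.7) = 68.98 rad/s.

ω ≈ 69.0 rad/s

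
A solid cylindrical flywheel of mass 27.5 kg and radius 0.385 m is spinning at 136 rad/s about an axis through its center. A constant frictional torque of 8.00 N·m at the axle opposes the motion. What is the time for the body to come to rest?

I = ½MR² = (1/2)(27.5)(0.385)² = 2.038 kg·m².
The net torque has magnitude 8.00 N·m, opposing ω.
|α| = τ/I = 8.000/2.038 = 3.925 rad/s² (deceleration).
0 = ω₀ − |α|t ⇒ t = ω₀/|α| = 136/3.925 = 34.65 s.

t ≈ 34.6 s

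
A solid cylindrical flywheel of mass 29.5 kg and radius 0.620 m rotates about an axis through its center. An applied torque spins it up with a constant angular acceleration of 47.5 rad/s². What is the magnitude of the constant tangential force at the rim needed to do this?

F ≈ 434 N

I = ½MR² = (1/2)(29.5)(0.620)² = 5.670 kg·m².
The required torque is τ = Iα = (5.670)(47.50) = 269.3 N·m.
A tangential force at the rim gives τ = FR, so F = τ/R = 269.3/0.620 = 434.4 N.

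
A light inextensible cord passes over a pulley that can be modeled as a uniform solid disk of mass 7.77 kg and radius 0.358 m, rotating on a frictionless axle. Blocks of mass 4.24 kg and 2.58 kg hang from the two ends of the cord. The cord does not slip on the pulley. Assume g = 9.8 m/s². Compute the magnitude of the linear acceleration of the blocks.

I = ½MR² = (1/2)(7.77)(0.358)² = 0.4979 kg·m².
Heavier block: m₁g − T₁ = m₁a. Lighter block: T₂ − m₂g = m₂a.
Pulley: (T₁ − T₂)R = Iα = I(a/R), so T₁ − T₂ = (I/R²)a = (1/2)M_p a = 3.885·a.
Adding the three: (m₁ − m₂)g = (m₁ + m₂ + 3.885)a, so a = (4.24 − 2.58)(9.8)/(4.24 + 2.58 + 3.885) = 1.520 m/s².

a ≈ 1.52 m/s²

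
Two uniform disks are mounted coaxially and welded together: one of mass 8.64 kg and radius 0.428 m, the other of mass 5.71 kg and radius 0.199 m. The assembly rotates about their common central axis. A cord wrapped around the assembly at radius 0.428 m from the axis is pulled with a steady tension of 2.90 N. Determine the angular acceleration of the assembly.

I = ½M₁R₁² + ½M₂R₂² = ½(8.64)(0.428)² + ½(5.71)(0.199)² = 0.9044 kg·m².
τ = F r = (2.90)(0.428) = 1.241 N·m.
α = τ/I = 1.241/0.9044 = 1.372 rad/s².

α ≈ 1.37 rad/s²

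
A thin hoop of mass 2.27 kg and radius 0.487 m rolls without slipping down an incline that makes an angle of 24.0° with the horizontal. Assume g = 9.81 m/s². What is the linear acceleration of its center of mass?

a ≈ 2.00 m/s²

Translation along the incline: Mg sinθ − f = Ma.
Rotation about the center: fR = Iα with I = MR². No-slip gives a = αR, so f = (I/R²)a = M a.
Substituting: Mg sinθ = (1 + 1.000)Ma, so a = g sinθ/(1 + 1.000) = (9.81) sin 24.0° / 2.000 = 1.995 m/s².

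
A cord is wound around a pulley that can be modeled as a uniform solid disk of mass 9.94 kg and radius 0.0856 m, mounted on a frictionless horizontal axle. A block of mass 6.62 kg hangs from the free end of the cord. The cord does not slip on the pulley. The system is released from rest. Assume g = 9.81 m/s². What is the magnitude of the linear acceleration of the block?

a ≈ 5.60 m/s²

I = ½MR² = (1/2)(9.94)(0.0856)² = 0.03642 kg·m².
Block: mg − T = ma. Pulley: TR = Iα. No-slip: a = αR, so T = (I/R²)a = 4.970·a.
Then mg = (m + 4.970)a, so a = (6.62)(9.81)/(6.62 + 4.970) = 5.603 m/s².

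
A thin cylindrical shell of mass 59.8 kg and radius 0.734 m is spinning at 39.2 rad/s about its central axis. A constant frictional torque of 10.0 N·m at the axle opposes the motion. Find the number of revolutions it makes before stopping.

≈ 394 revolutions

I = MR² = (59.8)(0.734)² = 32.22 kg·m².
The net torque has magnitude 10.0 N·m, opposing ω.
|α| = τ/I = 10.00/32.22 = 0.3104 rad/s² (deceleration).
ω² = ω₀² − 2|α|θ with ω = 0 ⇒ θ = ω₀²/(2|α|) = 2475 rad = 394.0 rev.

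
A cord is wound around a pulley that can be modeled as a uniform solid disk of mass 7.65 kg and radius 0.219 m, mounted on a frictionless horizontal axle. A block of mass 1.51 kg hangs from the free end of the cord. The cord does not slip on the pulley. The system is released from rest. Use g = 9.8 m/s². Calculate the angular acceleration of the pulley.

α ≈ 12.7 rad/s²

I = ½MR² = (1/2)(7.65)(0.219)² = 0.1835 kg·m².
Block: mg − T = ma. Pulley: TR = Iα. No-slip: a = αR, so T = (I/R²)a = 3.825·a.
Then mg = (m + 3.825)a, so a = (1.51)(9.8)/(1.51 + 3.825) = 2.774 m/s².
α = a/R = 2.774/0.219 = 12.67 rad/s².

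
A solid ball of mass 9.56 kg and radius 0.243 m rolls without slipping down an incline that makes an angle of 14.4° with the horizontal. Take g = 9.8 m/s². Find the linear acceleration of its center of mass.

a ≈ 1.74 m/s²

Translation along the incline: Mg sinθ − f = Ma.
Rotation about the center: fR = Iα with I = (2/5)MR². No-slip gives a = αR, so f = (I/R²)a = (2/5)M a.
Substituting: Mg sinθ = (1 + 0.4000)Ma, so a = g sinθ/(1 + 0.4000) = (9.8) sin 14.4° / 1.400 = 1.741 m/s².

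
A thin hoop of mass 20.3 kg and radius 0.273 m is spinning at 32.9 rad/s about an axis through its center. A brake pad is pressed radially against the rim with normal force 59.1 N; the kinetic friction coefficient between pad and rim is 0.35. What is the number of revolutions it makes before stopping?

I = MR² = (20.3)(0.273)² = 1.513 kg·m².
Friction force f = μN = (0.35)(59.1) = 20.68 N at the rim; torque magnitude τ = fR = 5.647 N·m, opposing ω.
|α| = τ/I = 5.647/1.513 = 3.732 rad/s² (deceleration).
ω² = ω₀² − 2|α|θ with ω = 0 ⇒ θ = ω₀²/(2|α|) = 145.0 rad = 23.08 rev.

≈ 23.1 revolutions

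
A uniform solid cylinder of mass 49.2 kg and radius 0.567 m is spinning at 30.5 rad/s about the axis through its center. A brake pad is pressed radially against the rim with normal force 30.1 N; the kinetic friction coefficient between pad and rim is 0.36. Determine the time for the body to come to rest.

t ≈ 39.3 s

I = ½MR² = (1/2)(49.2)(0.567)² = 7.909 kg·m².
Friction force f = μN = (0.36)(30.1) = 10.84 N at the rim; torque magnitude τ = fR = 6.144 N·m, opposing ω.
|α| = τ/I = 6.144/7.909 = 0.7769 rad/s² (deceleration).
0 = ω₀ − |α|t ⇒ t = ω₀/|α| = 30.5/0.7769 = 39.26 s.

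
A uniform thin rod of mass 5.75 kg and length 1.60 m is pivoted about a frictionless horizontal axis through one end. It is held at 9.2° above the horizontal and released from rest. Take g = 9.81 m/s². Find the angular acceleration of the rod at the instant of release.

About the pivot, I = (1/3)ML² = (1/3)(5.75)(1.60)² = 4.907 kg·m².
The weight acts at the center, a distance L/2 = 0.8000 m from the pivot; τ = Mg(L/2) cos 9.2° = 44.55 N·m.
α = τ/I = 44.55/4.907 = 9.079 rad/s².

α ≈ 9.08 rad/s²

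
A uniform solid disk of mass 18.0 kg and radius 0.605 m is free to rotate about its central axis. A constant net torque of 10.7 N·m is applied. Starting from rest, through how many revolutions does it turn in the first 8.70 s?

≈ 19.6 revolutions

I = ½MR² = (1/2)(18.0)(0.605)² = 3.294 kg·m².
α = τ/I = 10.7/3.294 = 3.248 rad/s².
θ = ½αt² = ½(3.248)(8.70)² = 122.9 rad.
Revolutions = θ/(2π) = 19.56.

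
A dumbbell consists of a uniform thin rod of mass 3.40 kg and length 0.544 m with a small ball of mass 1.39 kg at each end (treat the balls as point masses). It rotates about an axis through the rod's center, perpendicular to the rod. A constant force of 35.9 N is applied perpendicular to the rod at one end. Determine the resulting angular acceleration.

α ≈ 33.7 rad/s²

I_rod = (1/12)ML² = (1/12)(3.40)(0.544)² = 0.08385 kg·m².
I_balls = 2·m·(L/2)² = 2(1.39)(0.2720)² = 0.2057 kg·m².
Total I = 0.2895 kg·m².
τ = F·(L/2) = (35.9)(0.272) = 9.765 N·m.
α = τ/I = 9.765/0.2895 = 33.73 rad/s².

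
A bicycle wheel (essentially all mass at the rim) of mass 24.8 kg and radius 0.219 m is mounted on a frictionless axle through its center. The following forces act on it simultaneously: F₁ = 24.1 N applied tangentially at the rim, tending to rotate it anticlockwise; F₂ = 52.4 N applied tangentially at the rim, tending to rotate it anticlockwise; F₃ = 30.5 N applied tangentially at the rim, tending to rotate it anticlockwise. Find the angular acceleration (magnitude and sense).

α ≈ 19.7 rad/s², anticlockwise

I = MR² = (24.8)(0.219)² = 1.189 kg·m².
Taking anticlockwise as positive: τ₁ = +(24.1)(0.219) = +5.278 N·m; τ₂ = +(52.4)(0.219) = +11.48 N·m; τ₃ = +(30.5)(0.219) = +6.679 N·m.
Net torque τ = 23.43 N·m.
α = τ/I = 23.43/1.189 = 19.70 rad/s².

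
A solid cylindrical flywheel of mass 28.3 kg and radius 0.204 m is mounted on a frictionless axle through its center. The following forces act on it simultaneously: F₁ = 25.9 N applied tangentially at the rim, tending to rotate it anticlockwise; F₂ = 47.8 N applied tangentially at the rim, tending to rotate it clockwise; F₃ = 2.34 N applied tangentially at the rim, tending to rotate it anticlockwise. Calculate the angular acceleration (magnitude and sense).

α ≈ 6.78 rad/s², clockwise

I = ½MR² = (1/2)(28.3)(0.204)² = 0.5889 kg·m².
Taking anticlockwise as positive: τ₁ = +(25.9)(0.204) = +5.284 N·m; τ₂ = −(47.8)(0.204) = −9.751 N·m; τ₃ = +(2.34)(0.204) = +0.4774 N·m.
Net torque τ = -3.990 N·m.
α = τ/I = -3.990/0.5889 = -6.776 rad/s².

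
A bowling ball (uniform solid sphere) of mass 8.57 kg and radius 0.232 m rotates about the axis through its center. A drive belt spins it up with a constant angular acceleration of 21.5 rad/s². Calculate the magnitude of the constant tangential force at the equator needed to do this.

F ≈ 17.1 N

I = (2/5)MR² = (2/5)(8.57)(0.232)² = 0.1845 kg·m².
The required torque is τ = Iα = (0.1845)(21.50) = 3.967 N·m.
A tangential force at the equator gives τ = FR, so F = τ/R = 3.967/0.232 = 17.10 N.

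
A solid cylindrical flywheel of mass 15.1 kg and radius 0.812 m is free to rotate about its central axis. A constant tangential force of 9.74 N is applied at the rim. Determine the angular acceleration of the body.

α ≈ 1.59 rad/s²

I = ½MR² = (1/2)(15.1)(0.812)² = 4.978 kg·m².
τ = F R = (9.74)(0.812) = 7.909 N·m.
From τ = Iα: α = 7.909/4.978 = 1.589 rad/s².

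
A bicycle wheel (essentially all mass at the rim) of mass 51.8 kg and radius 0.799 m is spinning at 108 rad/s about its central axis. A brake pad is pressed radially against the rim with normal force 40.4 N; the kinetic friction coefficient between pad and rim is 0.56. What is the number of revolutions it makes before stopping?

I = MR² = (51.8)(0.799)² = 33.07 kg·m².
Friction force f = μN = (0.56)(40.4) = 22.62 N at the rim; torque magnitude τ = fR = 18.08 N·m, opposing ω.
|α| = τ/I = 18.08/33.07 = 0.5466 rad/s² (deceleration).
ω² = ω₀² − 2|α|θ with ω = 0 ⇒ θ = ω₀²/(2|α|) = 10670 rad = 1698 rev.

≈ 1700 revolutions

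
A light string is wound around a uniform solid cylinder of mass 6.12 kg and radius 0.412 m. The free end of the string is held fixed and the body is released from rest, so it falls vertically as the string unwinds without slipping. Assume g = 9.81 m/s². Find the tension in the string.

Translation: Mg − T = Ma. Rotation about the center: TR = Iα with I = ½MR².
With a = αR: T = (I/R²)a = (1/2)M a, so Mg = (1 + 0.5000)Ma.
a = g/(1 + 0.5000) = 9.81/1.500 = 6.540 m/s².
T = 0.5000·M·a = (0.5000)(6.12)(6.540) = 20.01 N.

T ≈ 20.0 N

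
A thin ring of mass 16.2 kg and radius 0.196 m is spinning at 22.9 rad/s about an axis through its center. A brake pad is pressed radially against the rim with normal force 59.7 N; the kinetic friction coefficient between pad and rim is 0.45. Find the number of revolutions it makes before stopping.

I = MR² = (16.2)(0.196)² = 0.6223 kg·m².
Friction force f = μN = (0.45)(59.7) = 26.87 N at the rim; torque magnitude τ = fR = 5.266 N·m, opposing ω.
|α| = τ/I = 5.266/0.6223 = 8.461 rad/s² (deceleration).
ω² = ω₀² − 2|α|θ with ω = 0 ⇒ θ = ω₀²/(2|α|) = 30.99 rad = 4.932 rev.

≈ 4.93 revolutions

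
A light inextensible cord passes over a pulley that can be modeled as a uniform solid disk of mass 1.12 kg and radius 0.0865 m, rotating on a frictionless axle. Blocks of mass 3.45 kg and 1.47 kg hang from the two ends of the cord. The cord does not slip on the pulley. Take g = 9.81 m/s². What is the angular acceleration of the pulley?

I = ½MR² = (1/2)(1.12)(0.0865)² = 0.004190 kg·m².
Heavier block: m₁g − T₁ = m₁a. Lighter block: T₂ − m₂g = m₂a.
Pulley: (T₁ − T₂)R = Iα = I(a/R), so T₁ − T₂ = (I/R²)a = (1/2)M_p a = 0.5600·a.
Adding the three: (m₁ − m₂)g = (m₁ + m₂ + 0.5600)a, so a = (3.45 − 1.47)(9.81)/(3.45 + 1.47 + 0.5600) = 3.544 m/s².
α = a/R = 3.544/0.0865 = 40.98 rad/s².

α ≈ 41.0 rad/s²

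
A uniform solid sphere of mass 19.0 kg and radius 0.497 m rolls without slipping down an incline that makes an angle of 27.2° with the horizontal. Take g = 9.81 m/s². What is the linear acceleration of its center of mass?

Translation along the incline: Mg sinθ − f = Ma.
Rotation about the center: fR = Iα with I = (2/5)MR². No-slip gives a = αR, so f = (I/R²)a = (2/5)M a.
Substituting: Mg sinθ = (1 + 0.4000)Ma, so a = g sinθ/(1 + 0.4000) = (9.81) sin 27.2° / 1.400 = 3.203 m/s².

a ≈ 3.20 m/s²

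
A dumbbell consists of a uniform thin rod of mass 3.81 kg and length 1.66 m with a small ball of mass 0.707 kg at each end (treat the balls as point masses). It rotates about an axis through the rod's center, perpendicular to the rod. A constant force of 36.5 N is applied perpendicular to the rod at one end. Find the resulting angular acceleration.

I_rod = (1/12)ML² = (1/12)(3.81)(1.66)² = 0.8749 kg·m².
I_balls = 2·m·(L/2)² = 2(0.707)(0.8300)² = 0.9741 kg·m².
Total I = 1.849 kg·m².
τ = F·(L/2) = (36.5)(0.830) = 30.29 N·m.
α = τ/I = 30.29/1.849 = 16.38 rad/s².

α ≈ 16.4 rad/s²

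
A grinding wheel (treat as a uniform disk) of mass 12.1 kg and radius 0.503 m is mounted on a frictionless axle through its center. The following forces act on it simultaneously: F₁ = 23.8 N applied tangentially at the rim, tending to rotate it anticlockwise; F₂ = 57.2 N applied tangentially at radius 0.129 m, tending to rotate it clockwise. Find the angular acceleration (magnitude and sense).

α ≈ 3.00 rad/s², anticlockwise

I = ½MR² = (1/2)(12.1)(0.503)² = 1.531 kg·m².
Taking anticlockwise as positive: τ₁ = +(23.8)(0.503) = +11.97 N·m; τ₂ = −(57.2)(0.129) = −7.379 N·m.
Net torque τ = 4.593 N·m.
α = τ/I = 4.593/1.531 = 3.000 rad/s².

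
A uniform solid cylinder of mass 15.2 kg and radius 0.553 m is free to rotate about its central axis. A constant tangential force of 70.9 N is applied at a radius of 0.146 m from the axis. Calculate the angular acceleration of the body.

I = ½MR² = (1/2)(15.2)(0.553)² = 2.324 kg·m².
τ = F·r = (70.9)(0.146) = 10.35 N·m.
From τ = Iα: α = 10.35/2.324 = 4.454 rad/s².

α ≈ 4.45 rad/s²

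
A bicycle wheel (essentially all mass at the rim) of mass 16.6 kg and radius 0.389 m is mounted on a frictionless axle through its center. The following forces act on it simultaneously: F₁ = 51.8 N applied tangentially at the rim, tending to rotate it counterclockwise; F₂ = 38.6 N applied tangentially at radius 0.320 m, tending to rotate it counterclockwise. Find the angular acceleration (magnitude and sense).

I = MR² = (16.6)(0.389)² = 2.512 kg·m².
Taking counterclockwise as positive: τ₁ = +(51.8)(0.389) = +20.15 N·m; τ₂ = +(38.6)(0.320) = +12.35 N·m.
Net torque τ = 32.50 N·m.
α = τ/I = 32.50/2.512 = 12.94 rad/s².

α ≈ 12.9 rad/s², counterclockwise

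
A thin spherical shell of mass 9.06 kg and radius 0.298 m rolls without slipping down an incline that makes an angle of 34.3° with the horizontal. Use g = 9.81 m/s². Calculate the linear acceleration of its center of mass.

Translation along the incline: Mg sinθ − f = Ma.
Rotation about the center: fR = Iα with I = (2/3)MR². No-slip gives a = αR, so f = (I/R²)a = (2/3)M a.
Substituting: Mg sinθ = (1 + 0.6667)Ma, so a = g sinθ/(1 + 0.6667) = (9.81) sin 34.3° / 1.667 = 3.317 m/s².

a ≈ 3.32 m/s²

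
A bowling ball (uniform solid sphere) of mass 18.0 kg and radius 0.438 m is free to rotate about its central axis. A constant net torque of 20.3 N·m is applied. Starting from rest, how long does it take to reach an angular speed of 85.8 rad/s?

I = (2/5)MR² = (2/5)(18.0)(0.438)² = 1.381 kg·m².
α = τ/I = 20.3/1.381 = 14.70 rad/s².
ω = αt ⇒ t = ω/α = 85.8/14.70 = 5.838 s.

t ≈ 5.84 s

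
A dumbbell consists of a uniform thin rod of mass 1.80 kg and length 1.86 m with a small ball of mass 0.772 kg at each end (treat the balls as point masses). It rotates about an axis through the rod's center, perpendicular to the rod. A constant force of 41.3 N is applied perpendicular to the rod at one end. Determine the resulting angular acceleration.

α ≈ 20.7 rad/s²

I_rod = (1/12)ML² = (1/12)(1.80)(1.86)² = 0.5189 kg·m².
I_balls = 2·m·(L/2)² = 2(0.772)(0.9300)² = 1.335 kg·m².
Total I = 1.854 kg·m².
τ = F·(L/2) = (41.3)(0.930) = 38.41 N·m.
α = τ/I = 38.41/1.854 = 20.71 rad/s².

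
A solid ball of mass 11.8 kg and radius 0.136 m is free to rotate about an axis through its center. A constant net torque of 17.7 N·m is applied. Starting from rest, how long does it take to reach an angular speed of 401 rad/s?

t ≈ 1.98 s

I = (2/5)MR² = (2/5)(11.8)(0.136)² = 0.08730 kg·m².
α = τ/I = 17.7/0.08730 = 202.7 rad/s².
ω = αt ⇒ t = ω/α = 401/202.7 = 1.978 s.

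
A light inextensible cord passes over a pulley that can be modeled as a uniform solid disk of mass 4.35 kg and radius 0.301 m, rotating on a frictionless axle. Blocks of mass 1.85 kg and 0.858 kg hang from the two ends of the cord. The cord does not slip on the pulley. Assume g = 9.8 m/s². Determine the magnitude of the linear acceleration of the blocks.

I = ½MR² = (1/2)(4.35)(0.301)² = 0.1971 kg·m².
Heavier block: m₁g − T₁ = m₁a. Lighter block: T₂ − m₂g = m₂a.
Pulley: (T₁ − T₂)R = Iα = I(a/R), so T₁ − T₂ = (I/R²)a = (1/2)M_p a = 2.175·a.
Adding the three: (m₁ − m₂)g = (m₁ + m₂ + 2.175)a, so a = (1.85 − 0.858)(9.8)/(1.85 + 0.858 + 2.175) = 1.991 m/s².

a ≈ 1.99 m/s²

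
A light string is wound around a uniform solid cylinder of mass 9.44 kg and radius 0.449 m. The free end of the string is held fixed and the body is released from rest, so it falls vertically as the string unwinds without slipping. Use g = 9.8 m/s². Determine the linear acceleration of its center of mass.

a ≈ 6.53 m/s²

Translation: Mg − T = Ma. Rotation about the center: TR = Iα with I = ½MR².
With a = αR: T = (I/R²)a = (1/2)M a, so Mg = (1 + 0.5000)Ma.
a = g/(1 + 0.5000) = 9.8/1.500 = 6.533 m/s².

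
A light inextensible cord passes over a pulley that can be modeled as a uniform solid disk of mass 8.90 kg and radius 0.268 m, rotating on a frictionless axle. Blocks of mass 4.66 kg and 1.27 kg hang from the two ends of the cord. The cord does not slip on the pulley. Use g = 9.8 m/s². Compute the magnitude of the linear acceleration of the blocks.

I = ½MR² = (1/2)(8.90)(0.268)² = 0.3196 kg·m².
Heavier block: m₁g − T₁ = m₁a. Lighter block: T₂ − m₂g = m₂a.
Pulley: (T₁ − T₂)R = Iα = I(a/R), so T₁ − T₂ = (I/R²)a = (1/2)M_p a = 4.450·a.
Adding the three: (m₁ − m₂)g = (m₁ + m₂ + 4.450)a, so a = (4.66 − 1.27)(9.8)/(4.66 + 1.27 + 4.450) = 3.201 m/s².

a ≈ 3.20 m/s²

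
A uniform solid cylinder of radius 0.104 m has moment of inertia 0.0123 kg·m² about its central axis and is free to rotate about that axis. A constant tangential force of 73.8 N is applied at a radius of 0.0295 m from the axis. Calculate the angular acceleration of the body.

τ = F·r = (73.8)(0.0295) = 2.177 N·m.
From τ = Iα: α = 2.177/0.01230 = 177.0 rad/s².

α ≈ 177 rad/s²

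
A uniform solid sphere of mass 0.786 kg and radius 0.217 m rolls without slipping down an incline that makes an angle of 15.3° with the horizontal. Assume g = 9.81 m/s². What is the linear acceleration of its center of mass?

Translation along the incline: Mg sinθ − f = Ma.
Rotation about the center: fR = Iα with I = (2/5)MR². No-slip gives a = αR, so f = (I/R²)a = (2/5)M a.
Substituting: Mg sinθ = (1 + 0.4000)Ma, so a = g sinθ/(1 + 0.4000) = (9.81) sin 15.3° / 1.400 = 1.849 m/s².

a ≈ 1.85 m/s²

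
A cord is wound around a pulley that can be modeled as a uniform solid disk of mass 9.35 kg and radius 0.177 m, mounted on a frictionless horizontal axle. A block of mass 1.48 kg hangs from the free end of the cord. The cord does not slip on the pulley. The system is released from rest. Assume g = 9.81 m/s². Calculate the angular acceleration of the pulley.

α ≈ 13.3 rad/s²

I = ½MR² = (1/2)(9.35)(0.177)² = 0.1465 kg·m².
Block: mg − T = ma. Pulley: TR = Iα. No-slip: a = αR, so T = (I/R²)a = 4.675·a.
Then mg = (m + 4.675)a, so a = (1.48)(9.81)/(1.48 + 4.675) = 2.359 m/s².
α = a/R = 2.359/0.177 = 13.33 rad/s².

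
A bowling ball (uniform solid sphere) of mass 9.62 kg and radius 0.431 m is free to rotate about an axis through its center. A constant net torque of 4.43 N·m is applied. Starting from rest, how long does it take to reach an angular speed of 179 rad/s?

t ≈ 28.9 s

I = (2/5)MR² = (2/5)(9.62)(0.431)² = 0.7148 kg·m².
α = τ/I = 4.43/0.7148 = 6.197 rad/s².
ω = αt ⇒ t = ω/α = 179/6.197 = 28.88 s.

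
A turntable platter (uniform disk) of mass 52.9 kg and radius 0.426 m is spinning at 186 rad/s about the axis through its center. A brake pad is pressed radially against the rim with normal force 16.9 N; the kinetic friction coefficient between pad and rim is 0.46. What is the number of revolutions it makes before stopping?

I = ½MR² = (1/2)(52.9)(0.426)² = 4.800 kg·m².
Friction force f = μN = (0.46)(16.9) = 7.774 N at the rim; torque magnitude τ = fR = 3.312 N·m, opposing ω.
|α| = τ/I = 3.312/4.800 = 0.6899 rad/s² (deceleration).
ω² = ω₀² − 2|α|θ with ω = 0 ⇒ θ = ω₀²/(2|α|) = 25070 rad = 3990 rev.

≈ 3990 revolutions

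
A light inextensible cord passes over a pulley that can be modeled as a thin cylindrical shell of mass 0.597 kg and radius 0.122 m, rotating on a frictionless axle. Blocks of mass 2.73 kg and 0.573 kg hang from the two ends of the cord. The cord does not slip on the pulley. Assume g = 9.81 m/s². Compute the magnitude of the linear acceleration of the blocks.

a ≈ 5.43 m/s²

I = MR² = (0.597)(0.122)² = 0.008886 kg·m².
Heavier block: m₁g − T₁ = m₁a. Lighter block: T₂ − m₂g = m₂a.
Pulley: (T₁ − T₂)R = Iα = I(a/R), so T₁ − T₂ = (I/R²)a = 1·M_p a = 0.5970·a.
Adding the three: (m₁ − m₂)g = (m₁ + m₂ + 0.5970)a, so a = (2.73 − 0.573)(9.81)/(2.73 + 0.573 + 0.5970) = 5.426 m/s².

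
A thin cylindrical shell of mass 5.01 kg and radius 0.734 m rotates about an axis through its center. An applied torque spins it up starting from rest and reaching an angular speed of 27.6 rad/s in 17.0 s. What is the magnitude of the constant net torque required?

τ ≈ 4.38 N·m

I = MR² = (5.01)(0.734)² = 2.699 kg·m².
α = Δω/Δt = (27.6 − 0)/17.0 = 1.624 rad/s².
τ = Iα = (2.699)(1.624) = 4.382 N·m.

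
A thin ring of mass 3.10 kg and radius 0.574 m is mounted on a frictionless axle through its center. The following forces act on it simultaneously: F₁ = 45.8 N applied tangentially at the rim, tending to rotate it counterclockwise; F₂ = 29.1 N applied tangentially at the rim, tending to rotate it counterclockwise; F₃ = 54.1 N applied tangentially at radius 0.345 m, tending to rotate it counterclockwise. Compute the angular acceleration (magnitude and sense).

I = MR² = (3.10)(0.574)² = 1.021 kg·m².
Taking counterclockwise as positive: τ₁ = +(45.8)(0.574) = +26.29 N·m; τ₂ = +(29.1)(0.574) = +16.70 N·m; τ₃ = +(54.1)(0.345) = +18.66 N·m.
Net torque τ = 61.66 N·m.
α = τ/I = 61.66/1.021 = 60.37 rad/s².

α ≈ 60.4 rad/s², counterclockwise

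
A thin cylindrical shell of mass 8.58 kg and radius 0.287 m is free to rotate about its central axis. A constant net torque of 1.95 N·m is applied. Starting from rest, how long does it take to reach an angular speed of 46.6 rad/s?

I = MR² = (8.58)(0.287)² = 0.7067 kg·m².
α = τ/I = 1.95/0.7067 = 2.759 rad/s².
ω = αt ⇒ t = ω/α = 46.6/2.759 = 16.89 s.

t ≈ 16.9 s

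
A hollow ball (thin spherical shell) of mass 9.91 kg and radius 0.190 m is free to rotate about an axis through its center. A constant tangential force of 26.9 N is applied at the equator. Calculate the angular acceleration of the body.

α ≈ 21.4 rad/s²

I = (2/3)MR² = (2/3)(9.91)(0.190)² = 0.2385 kg·m².
τ = F R = (26.9)(0.190) = 5.111 N·m.
Newton's second law for rotation, τ = Iα, gives α = τ/I = 5.111/0.2385 = 21.43 rad/s².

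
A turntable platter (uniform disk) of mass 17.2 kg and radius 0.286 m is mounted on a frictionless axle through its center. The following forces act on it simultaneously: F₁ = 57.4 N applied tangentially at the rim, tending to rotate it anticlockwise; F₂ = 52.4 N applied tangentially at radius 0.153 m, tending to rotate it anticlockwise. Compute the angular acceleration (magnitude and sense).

α ≈ 34.7 rad/s², anticlockwise

I = ½MR² = (1/2)(17.2)(0.286)² = 0.7034 kg·m².
Taking anticlockwise as positive: τ₁ = +(57.4)(0.286) = +16.42 N·m; τ₂ = +(52.4)(0.153) = +8.017 N·m.
Net torque τ = 24.43 N·m.
α = τ/I = 24.43/0.7034 = 34.73 rad/s².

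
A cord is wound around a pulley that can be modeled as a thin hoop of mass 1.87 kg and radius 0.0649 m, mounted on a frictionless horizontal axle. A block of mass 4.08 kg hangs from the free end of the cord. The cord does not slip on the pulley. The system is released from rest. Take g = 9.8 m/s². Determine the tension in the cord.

I = MR² = (1.87)(0.0649)² = 0.007876 kg·m².
Block: mg − T = ma. Pulley: TR = Iα. No-slip: a = αR, so T = (I/R²)a = 1.870·a.
Then mg = (m + 1.870)a, so a = (4.08)(9.8)/(4.08 + 1.870) = 6.720 m/s².
T = 1.870·a = 12.57 N.

T ≈ 12.6 N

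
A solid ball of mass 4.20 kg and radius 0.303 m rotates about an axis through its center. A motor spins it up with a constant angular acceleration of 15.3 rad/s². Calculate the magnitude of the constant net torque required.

τ ≈ 2.36 N·m

I = (2/5)MR² = (2/5)(4.20)(0.303)² = 0.1542 kg·m².
τ = Iα = (0.1542)(15.30) = 2.360 N·m.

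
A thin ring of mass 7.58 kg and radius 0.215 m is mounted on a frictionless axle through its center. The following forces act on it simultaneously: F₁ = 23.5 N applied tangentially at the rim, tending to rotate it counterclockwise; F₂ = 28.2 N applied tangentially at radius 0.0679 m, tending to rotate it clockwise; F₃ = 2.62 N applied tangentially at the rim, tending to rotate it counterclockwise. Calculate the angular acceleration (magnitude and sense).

α ≈ 10.6 rad/s², counterclockwise

I = MR² = (7.58)(0.215)² = 0.3504 kg·m².
Taking counterclockwise as positive: τ₁ = +(23.5)(0.215) = +5.053 N·m; τ₂ = −(28.2)(0.0679) = −1.915 N·m; τ₃ = +(2.62)(0.215) = +0.5633 N·m.
Net torque τ = 3.701 N·m.
α = τ/I = 3.701/0.3504 = 10.56 rad/s².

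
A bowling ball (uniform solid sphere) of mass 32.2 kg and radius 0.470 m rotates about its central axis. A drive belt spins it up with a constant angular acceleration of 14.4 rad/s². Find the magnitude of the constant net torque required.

τ ≈ 41.0 N·m

I = (2/5)MR² = (2/5)(32.2)(0.470)² = 2.845 kg·m².
τ = Iα = (2.845)(14.40) = 40.97 N·m.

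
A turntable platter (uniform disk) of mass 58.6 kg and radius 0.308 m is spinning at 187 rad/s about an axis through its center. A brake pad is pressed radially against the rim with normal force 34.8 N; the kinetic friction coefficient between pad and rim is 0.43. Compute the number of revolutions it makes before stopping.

≈ 1680 revolutions

I = ½MR² = (1/2)(58.6)(0.308)² = 2.780 kg·m².
Friction force f = μN = (0.43)(34.8) = 14.96 N at the rim; torque magnitude τ = fR = 4.609 N·m, opposing ω.
|α| = τ/I = 4.609/2.780 = 1.658 rad/s² (deceleration).
ω² = ω₀² − 2|α|θ with ω = 0 ⇒ θ = ω₀²/(2|α|) = 10540 rad = 1678 rev.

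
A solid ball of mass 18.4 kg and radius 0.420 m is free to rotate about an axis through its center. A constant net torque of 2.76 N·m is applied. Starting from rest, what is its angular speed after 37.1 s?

ω ≈ 78.9 rad/s

I = (2/5)MR² = (2/5)(18.4)(0.420)² = 1.298 kg·m².
α = τ/I = 2.76/1.298 = 2.126 rad/s².
ω = ω₀ + αt = 0 + (2.126)(37.1) = 78.87 rad/s.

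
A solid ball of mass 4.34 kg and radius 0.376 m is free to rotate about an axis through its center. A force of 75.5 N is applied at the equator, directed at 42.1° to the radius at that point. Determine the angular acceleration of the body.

α ≈ 77.5 rad/s²

I = (2/5)MR² = (2/5)(4.34)(0.376)² = 0.2454 kg·m².
Only the tangential component produces torque: τ = F R sinθ = (75.5)(0.376) sin 42.1° = 19.03 N·m.
Newton's second law for rotation, τ = Iα, gives α = τ/I = 19.03/0.2454 = 77.55 rad/s².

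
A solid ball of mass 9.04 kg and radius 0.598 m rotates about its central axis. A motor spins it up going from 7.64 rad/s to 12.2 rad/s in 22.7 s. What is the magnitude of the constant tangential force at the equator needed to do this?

I = (2/5)MR² = (2/5)(9.04)(0.598)² = 1.293 kg·m².
α = Δω/Δt = (12.2 − 7.64)/22.7 = 0.2009 rad/s².
The required torque is τ = Iα = (1.293)(0.2009) = 0.2598 N·m.
A tangential force at the equator gives τ = FR, so F = τ/R = 0.2598/0.598 = 0.4344 N.

F ≈ 0.434 N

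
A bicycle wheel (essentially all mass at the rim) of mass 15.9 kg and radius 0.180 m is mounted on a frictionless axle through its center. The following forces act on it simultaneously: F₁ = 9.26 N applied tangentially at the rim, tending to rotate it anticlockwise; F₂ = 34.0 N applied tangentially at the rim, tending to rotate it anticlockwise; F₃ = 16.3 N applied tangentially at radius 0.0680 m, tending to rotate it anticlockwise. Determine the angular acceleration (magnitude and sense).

α ≈ 17.3 rad/s², anticlockwise

I = MR² = (15.9)(0.180)² = 0.5152 kg·m².
Taking anticlockwise as positive: τ₁ = +(9.26)(0.180) = +1.667 N·m; τ₂ = +(34.0)(0.180) = +6.120 N·m; τ₃ = +(16.3)(0.0680) = +1.108 N·m.
Net torque τ = 8.895 N·m.
α = τ/I = 8.895/0.5152 = 17.27 rad/s².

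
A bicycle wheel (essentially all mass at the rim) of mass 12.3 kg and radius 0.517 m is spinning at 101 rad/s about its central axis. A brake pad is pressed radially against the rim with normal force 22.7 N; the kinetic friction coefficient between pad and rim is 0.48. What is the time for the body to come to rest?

t ≈ 58.9 s

I = MR² = (12.3)(0.517)² = 3.288 kg·m².
Friction force f = μN = (0.48)(22.7) = 10.90 N at the rim; torque magnitude τ = fR = 5.633 N·m, opposing ω.
|α| = τ/I = 5.633/3.288 = 1.713 rad/s² (deceleration).
0 = ω₀ − |α|t ⇒ t = ω₀/|α| = 101/1.713 = 58.95 s.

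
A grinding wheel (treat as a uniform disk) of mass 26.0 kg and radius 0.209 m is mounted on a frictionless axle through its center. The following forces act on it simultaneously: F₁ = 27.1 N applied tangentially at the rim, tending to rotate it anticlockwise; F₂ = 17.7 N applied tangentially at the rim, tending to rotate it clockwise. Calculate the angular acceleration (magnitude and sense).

α ≈ 3.46 rad/s², anticlockwise

I = ½MR² = (1/2)(26.0)(0.209)² = 0.5679 kg·m².
Taking anticlockwise as positive: τ₁ = +(27.1)(0.209) = +5.664 N·m; τ₂ = −(17.7)(0.209) = −3.699 N·m.
Net torque τ = 1.965 N·m.
α = τ/I = 1.965/0.5679 = 3.460 rad/s².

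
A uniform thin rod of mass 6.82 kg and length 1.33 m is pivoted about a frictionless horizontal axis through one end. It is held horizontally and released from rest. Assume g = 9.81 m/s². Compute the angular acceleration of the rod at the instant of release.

α ≈ 11.1 rad/s²

About the pivot, I = (1/3)ML² = (1/3)(6.82)(1.33)² = 4.021 kg·m².
The weight acts at the center, a distance L/2 = 0.6650 m from the pivot; τ = Mg(L/2) = 44.49 N·m.
α = τ/I = 44.49/4.021 = 11.06 rad/s².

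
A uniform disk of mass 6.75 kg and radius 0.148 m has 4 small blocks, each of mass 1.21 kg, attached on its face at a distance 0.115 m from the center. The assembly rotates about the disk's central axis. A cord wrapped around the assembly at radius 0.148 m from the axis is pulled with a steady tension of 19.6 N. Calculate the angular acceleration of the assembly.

α ≈ 21.0 rad/s²

I_disk = ½MR² = ½(6.75)(0.148)² = 0.07393 kg·m².
I_blocks = 4·m·r² = 4(1.21)(0.115)² = 0.06401 kg·m².
Total I = 0.1379 kg·m².
τ = F r = (19.6)(0.148) = 2.901 N·m.
α = τ/I = 2.901/0.1379 = 21.03 rad/s².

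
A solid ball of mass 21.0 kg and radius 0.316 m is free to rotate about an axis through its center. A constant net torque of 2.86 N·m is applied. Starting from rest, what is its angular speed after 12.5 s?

I = (2/5)MR² = (2/5)(21.0)(0.316)² = 0.8388 kg·m².
α = τ/I = 2.86/0.8388 = 3.410 rad/s².
ω = ω₀ + αt = 0 + (3.410)(12.5) = 42.62 rad/s.

ω ≈ 42.6 rad/s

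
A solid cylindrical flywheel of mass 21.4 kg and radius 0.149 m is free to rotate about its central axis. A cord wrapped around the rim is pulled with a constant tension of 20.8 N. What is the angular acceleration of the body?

α ≈ 13.0 rad/s²

I = ½MR² = (1/2)(21.4)(0.149)² = 0.2376 kg·m².
τ = F R = (20.8)(0.149) = 3.099 N·m.
Newton's second law for rotation, τ = Iα, gives α = τ/I = 3.099/0.2376 = 13.05 rad/s².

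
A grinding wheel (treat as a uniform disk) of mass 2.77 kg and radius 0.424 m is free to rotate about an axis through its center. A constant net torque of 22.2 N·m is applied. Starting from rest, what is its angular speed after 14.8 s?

I = ½MR² = (1/2)(2.77)(0.424)² = 0.2490 kg·m².
α = τ/I = 22.2/0.2490 = 89.16 rad/s².
ω = ω₀ + αt = 0 + (89.16)(14.8) = 1320 rad/s.

ω ≈ 1320 rad/s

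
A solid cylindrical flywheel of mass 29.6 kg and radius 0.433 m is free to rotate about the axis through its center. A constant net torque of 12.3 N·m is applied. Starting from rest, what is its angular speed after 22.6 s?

ω ≈ 100 rad/s

I = ½MR² = (1/2)(29.6)(0.433)² = 2.775 kg·m².
α = τ/I = 12.3/2.775 = 4.433 rad/s².
ω = ω₀ + αt = 0 + (4.433)(22.6) = 100.2 rad/s.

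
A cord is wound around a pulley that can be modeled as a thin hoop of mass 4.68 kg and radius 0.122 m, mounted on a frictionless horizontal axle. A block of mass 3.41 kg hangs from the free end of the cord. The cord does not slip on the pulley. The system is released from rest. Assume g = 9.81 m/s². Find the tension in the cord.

T ≈ 19.4 N

I = MR² = (4.68)(0.122)² = 0.06966 kg·m².
Block: mg − T = ma. Pulley: TR = Iα. No-slip: a = αR, so T = (I/R²)a = 4.680·a.
Then mg = (m + 4.680)a, so a = (3.41)(9.81)/(3.41 + 4.680) = 4.135 m/s².
T = 4.680·a = 19.35 N.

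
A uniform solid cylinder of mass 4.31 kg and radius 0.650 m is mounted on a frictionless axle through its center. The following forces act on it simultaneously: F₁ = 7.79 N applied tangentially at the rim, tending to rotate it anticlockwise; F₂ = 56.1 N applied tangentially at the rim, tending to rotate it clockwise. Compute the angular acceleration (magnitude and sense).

I = ½MR² = (1/2)(4.31)(0.650)² = 0.9105 kg·m².
Taking anticlockwise as positive: τ₁ = +(7.79)(0.650) = +5.064 N·m; τ₂ = −(56.1)(0.650) = −36.47 N·m.
Net torque τ = -31.40 N·m.
α = τ/I = -31.40/0.9105 = -34.49 rad/s².

α ≈ 34.5 rad/s², clockwise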